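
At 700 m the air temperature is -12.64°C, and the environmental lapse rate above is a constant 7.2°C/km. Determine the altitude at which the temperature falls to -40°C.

Height above start = (-12.64 − (-40)) / 7.2 = 3.8 km
Altitude = 700 m + 3800 m = 4500 m

4500 m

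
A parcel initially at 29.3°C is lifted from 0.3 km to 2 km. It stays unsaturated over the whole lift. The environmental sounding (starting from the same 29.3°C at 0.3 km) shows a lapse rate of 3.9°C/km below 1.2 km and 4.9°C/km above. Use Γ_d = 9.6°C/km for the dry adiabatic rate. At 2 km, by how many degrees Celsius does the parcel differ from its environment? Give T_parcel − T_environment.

-8.89°C (parcel cooler than environment)

Parcel:
  300–2000 m, dry: Δz = 1.7 km ⇒ ΔT = -16.32°C; T = 12.98°C
Environment:
  300–1200 m, environment, lower layer: Δz = 0.9 km ⇒ ΔT = -3.51°C; T = 25.79°C
  1200–2000 m, environment, upper layer: Δz = 0.8 km ⇒ ΔT = -3.92°C; T = 21.87°C
T_parcel − T_env = 12.98 − 21.87 = -8.89°C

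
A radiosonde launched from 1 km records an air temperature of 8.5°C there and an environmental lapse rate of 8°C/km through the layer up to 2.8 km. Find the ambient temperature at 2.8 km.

From 1000 m to 2800 m (environmental): cools by 8 × 1.8 = 14.4°C, giving -5.9°C.

-5.9°C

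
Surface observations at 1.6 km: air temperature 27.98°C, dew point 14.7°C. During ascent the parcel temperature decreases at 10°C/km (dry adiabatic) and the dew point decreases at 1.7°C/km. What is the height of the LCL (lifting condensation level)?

3.2 km

T and T_d converge at 10 − 1.7 = 8.3°C per km
Height above start = (27.98 − 14.7) / 8.3 = 1.6 km
LCL altitude = 1600 m + 1600 m = 3200 m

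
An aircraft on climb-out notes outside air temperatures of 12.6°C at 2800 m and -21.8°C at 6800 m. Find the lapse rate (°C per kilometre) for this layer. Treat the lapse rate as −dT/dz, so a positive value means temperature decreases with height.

8.6°C/km

Γ = −ΔT/Δz = (12.6 − (-21.8)) / (6800 − 2800) m
  = 34.4°C / 4 km = 8.6°C/km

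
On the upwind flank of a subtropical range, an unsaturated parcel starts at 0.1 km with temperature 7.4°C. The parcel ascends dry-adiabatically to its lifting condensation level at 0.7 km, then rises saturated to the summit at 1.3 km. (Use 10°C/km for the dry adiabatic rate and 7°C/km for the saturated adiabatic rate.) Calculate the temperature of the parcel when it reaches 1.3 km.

From 100 m to 700 m (dry): cools by 10 × 0.6 = 6°C, giving 1.4°C.
From 700 m to 1300 m (saturated): cools by 7 × 0.6 = 4.2°C, giving -2.8°C.

-2.8°C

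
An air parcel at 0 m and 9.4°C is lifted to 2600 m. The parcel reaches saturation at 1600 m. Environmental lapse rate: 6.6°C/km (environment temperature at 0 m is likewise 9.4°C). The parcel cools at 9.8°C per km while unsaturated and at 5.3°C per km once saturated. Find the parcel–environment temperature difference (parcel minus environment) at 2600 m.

Parcel:
  Dry to 1600 m: -9.8 × 1.6 km = -15.68°C, so T = -6.28°C.
  Saturated to 2600 m: -5.3 × 1 km = -5.3°C, so T = -11.58°C.
Environment:
  Environment to 2600 m: -6.6 × 2.6 km = -17.16°C, so T = -7.76°C.
T_parcel − T_env = -11.58 − (-7.76) = -3.82°C

-3.82°C (parcel cooler than environment)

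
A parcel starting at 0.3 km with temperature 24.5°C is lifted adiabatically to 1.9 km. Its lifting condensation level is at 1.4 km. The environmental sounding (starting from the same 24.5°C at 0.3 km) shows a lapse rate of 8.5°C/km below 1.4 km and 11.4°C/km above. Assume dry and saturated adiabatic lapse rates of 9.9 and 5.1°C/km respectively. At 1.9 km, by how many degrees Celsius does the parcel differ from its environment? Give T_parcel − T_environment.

+1.61°C (parcel warmer than environment)

Parcel:
  300–1400 m, dry: Δz = 1.1 km ⇒ ΔT = -10.89°C; T = 13.61°C
  1400–1900 m, saturated: Δz = 0.5 km ⇒ ΔT = -2.55°C; T = 11.06°C
Environment:
  300–1400 m, environment, lower layer: Δz = 1.1 km ⇒ ΔT = -9.35°C; T = 15.15°C
  1400–1900 m, environment, upper layer: Δz = 0.5 km ⇒ ΔT = -5.7°C; T = 9.45°C
T_parcel − T_env = 11.06 − 9.45 = +1.61°C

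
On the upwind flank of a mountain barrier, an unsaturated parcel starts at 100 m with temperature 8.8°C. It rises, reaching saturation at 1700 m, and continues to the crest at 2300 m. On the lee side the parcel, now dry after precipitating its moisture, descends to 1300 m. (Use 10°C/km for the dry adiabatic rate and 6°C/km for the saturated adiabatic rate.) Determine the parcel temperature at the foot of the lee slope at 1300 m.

-0.8°C

Dry to 1700 m: -10 × 1.6 km = -16°C, so T = -7.2°C.
Saturated to 2300 m: -6 × 0.6 km = -3.6°C, so T = -10.8°C.
Dry descent to 1300 m: +10 × 1 km = +10°C, so T = -0.8°C.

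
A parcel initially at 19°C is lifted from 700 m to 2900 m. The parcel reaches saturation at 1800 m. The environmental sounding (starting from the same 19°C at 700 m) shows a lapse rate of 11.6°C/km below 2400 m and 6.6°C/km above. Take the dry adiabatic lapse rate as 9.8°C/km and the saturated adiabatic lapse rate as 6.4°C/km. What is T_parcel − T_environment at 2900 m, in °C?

Parcel:
  Dry to 1800 m: -9.8 × 1.1 km = -10.78°C, so T = 8.22°C.
  Saturated to 2900 m: -6.4 × 1.1 km = -7.04°C, so T = 1.18°C.
Environment:
  Environment, lower layer to 2400 m: -11.6 × 1.7 km = -19.72°C, so T = -0.72°C.
  Environment, upper layer to 2900 m: -6.6 × 0.5 km = -3.3°C, so T = -4.02°C.
T_parcel − T_env = 1.18 − (-4.02) = +5.2°C

+5.2°C (parcel warmer than environment)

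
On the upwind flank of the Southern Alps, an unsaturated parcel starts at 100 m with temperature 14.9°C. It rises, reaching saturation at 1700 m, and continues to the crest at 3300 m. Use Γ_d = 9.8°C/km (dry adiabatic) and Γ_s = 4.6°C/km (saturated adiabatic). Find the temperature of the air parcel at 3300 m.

-8.14°C

Dry to 1700 m: -9.8 × 1.6 km = -15.68°C, so T = -0.78°C.
Saturated to 3300 m: -4.6 × 1.6 km = -7.36°C, so T = -8.14°C.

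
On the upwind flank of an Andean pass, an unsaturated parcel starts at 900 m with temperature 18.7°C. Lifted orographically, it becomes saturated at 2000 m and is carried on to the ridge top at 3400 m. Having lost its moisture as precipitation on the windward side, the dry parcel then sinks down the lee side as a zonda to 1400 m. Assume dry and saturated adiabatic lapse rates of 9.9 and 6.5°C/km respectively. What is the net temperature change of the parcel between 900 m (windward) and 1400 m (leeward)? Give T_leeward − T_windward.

Dry to 2000 m: -9.9 × 1.1 km = -10.89°C, so T = 7.81°C.
Saturated to 3400 m: -6.5 × 1.4 km = -9.1°C, so T = -1.29°C.
Dry descent to 1400 m: +9.9 × 2 km = +19.8°C, so T = 18.51°C.
Net change vs windward start: 18.51 − 18.7 = -0.19°C

-0.19°C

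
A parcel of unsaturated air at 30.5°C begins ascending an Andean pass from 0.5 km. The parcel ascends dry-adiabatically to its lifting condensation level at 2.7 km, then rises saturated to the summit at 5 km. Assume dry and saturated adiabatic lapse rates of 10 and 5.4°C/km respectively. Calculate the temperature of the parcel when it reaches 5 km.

500–2700 m, dry: Δz = 2.2 km ⇒ ΔT = -22°C; T = 8.5°C
2700–5000 m, saturated: Δz = 2.3 km ⇒ ΔT = -12.42°C; T = -3.92°C

-3.92°C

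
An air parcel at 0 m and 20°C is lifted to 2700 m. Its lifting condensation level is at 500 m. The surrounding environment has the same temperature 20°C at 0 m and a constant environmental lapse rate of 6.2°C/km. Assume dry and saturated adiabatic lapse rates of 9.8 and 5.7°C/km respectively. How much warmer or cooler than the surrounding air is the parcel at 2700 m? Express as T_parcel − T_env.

-0.7°C (parcel cooler than environment)

Parcel:
  0 → 500 m (dry, 9.8°C/km): ΔT = -9.8 × 0.5 = -4.9°C → T = 15.1°C
  500 → 2700 m (saturated, 5.7°C/km): ΔT = -5.7 × 2.2 = -12.54°C → T = 2.56°C
Environment:
  0 → 2700 m (environment, 6.2°C/km): ΔT = -6.2 × 2.7 = -16.74°C → T = 3.26°C
T_parcel − T_env = 2.56 − 3.26 = -0.7°C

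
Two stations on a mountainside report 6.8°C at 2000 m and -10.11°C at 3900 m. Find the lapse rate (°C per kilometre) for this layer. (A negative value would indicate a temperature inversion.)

Γ = −ΔT/Δz = (6.8 − (-10.11)) / (3900 − 2000) m
  = 16.91°C / 1.9 km = 8.9°C/km

8.9°C/km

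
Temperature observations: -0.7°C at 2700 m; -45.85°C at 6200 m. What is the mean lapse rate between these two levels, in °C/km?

12.9°C/km

Γ = −ΔT/Δz = (-0.7 − (-45.85)) / (6200 − 2700) m
  = 45.15°C / 3.5 km = 12.9°C/km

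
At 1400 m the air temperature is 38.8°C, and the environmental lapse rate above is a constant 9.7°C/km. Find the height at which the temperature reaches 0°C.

5400 m

Height above start = (38.8 − 0) / 9.7 = 4 km
Altitude = 1400 m + 4000 m = 5400 m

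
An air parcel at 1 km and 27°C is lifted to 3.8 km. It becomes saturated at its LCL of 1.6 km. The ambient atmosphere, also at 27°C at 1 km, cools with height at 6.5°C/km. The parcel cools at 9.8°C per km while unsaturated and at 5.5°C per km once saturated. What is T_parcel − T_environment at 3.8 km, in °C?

Parcel:
  From 1000 m to 1600 m (dry): cools by 9.8 × 0.6 = 5.88°C, giving 21.12°C.
  From 1600 m to 3800 m (saturated): cools by 5.5 × 2.2 = 12.1°C, giving 9.02°C.
Environment:
  From 1000 m to 3800 m (environment): cools by 6.5 × 2.8 = 18.2°C, giving 8.8°C.
T_parcel − T_env = 9.02 − 8.8 = +0.22°C

+0.22°C (parcel warmer than environment)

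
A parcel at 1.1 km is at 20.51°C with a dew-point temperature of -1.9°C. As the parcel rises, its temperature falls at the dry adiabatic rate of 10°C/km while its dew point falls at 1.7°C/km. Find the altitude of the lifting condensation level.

3.8 km

T and T_d converge at 10 − 1.7 = 8.3°C per km
Height above start = (20.51 − (-1.9)) / 8.3 = 2.7 km
LCL altitude = 1100 m + 2700 m = 3800 m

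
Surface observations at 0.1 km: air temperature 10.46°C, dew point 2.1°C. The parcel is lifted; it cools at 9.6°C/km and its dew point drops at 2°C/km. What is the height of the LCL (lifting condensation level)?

1.2 km

T and T_d converge at 9.6 − 2 = 7.6°C per km
Height above start = (10.46 − 2.1) / 7.6 = 1.1 km
LCL altitude = 100 m + 1100 m = 1200 m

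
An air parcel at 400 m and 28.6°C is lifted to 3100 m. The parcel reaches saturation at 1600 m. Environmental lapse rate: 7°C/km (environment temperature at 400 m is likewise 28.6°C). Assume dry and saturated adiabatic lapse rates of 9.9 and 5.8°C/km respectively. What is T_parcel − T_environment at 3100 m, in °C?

-1.68°C (parcel cooler than environment)

Parcel:
  400–1600 m, dry: Δz = 1.2 km ⇒ ΔT = -11.88°C; T = 16.72°C
  1600–3100 m, saturated: Δz = 1.5 km ⇒ ΔT = -8.7°C; T = 8.02°C
Environment:
  400–3100 m, environment: Δz = 2.7 km ⇒ ΔT = -18.9°C; T = 9.7°C
T_parcel − T_env = 8.02 − 9.7 = -1.68°C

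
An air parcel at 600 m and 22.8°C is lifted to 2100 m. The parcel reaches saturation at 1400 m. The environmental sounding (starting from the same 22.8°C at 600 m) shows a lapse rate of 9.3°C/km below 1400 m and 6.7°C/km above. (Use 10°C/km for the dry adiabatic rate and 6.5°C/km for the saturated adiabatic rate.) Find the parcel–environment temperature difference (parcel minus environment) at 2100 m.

Parcel:
  From 600 m to 1400 m (dry): cools by 10 × 0.8 = 8°C, giving 14.8°C.
  From 1400 m to 2100 m (saturated): cools by 6.5 × 0.7 = 4.55°C, giving 10.25°C.
Environment:
  From 600 m to 1400 m (environment, lower layer): cools by 9.3 × 0.8 = 7.44°C, giving 15.36°C.
  From 1400 m to 2100 m (environment, upper layer): cools by 6.7 × 0.7 = 4.69°C, giving 10.67°C.
T_parcel − T_env = 10.25 − 10.67 = -0.42°C

-0.42°C (parcel cooler than environment)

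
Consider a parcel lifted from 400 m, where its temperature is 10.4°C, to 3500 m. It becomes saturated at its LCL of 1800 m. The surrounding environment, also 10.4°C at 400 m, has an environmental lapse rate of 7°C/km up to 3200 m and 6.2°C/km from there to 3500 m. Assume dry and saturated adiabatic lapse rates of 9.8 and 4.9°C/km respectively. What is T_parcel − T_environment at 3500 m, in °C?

Parcel:
  Dry to 1800 m: -9.8 × 1.4 km = -13.72°C, so T = -3.32°C.
  Saturated to 3500 m: -4.9 × 1.7 km = -8.33°C, so T = -11.65°C.
Environment:
  Environment, lower layer to 3200 m: -7 × 2.8 km = -19.6°C, so T = -9.2°C.
  Environment, upper layer to 3500 m: -6.2 × 0.3 km = -1.86°C, so T = -11.06°C.
T_parcel − T_env = -11.65 − (-11.06) = -0.59°C

-0.59°C (parcel cooler than environment)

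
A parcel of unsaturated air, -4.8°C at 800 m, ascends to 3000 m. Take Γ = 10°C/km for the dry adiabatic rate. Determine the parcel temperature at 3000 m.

-26.8°C

From 800 m to 3000 m (dry adiabatic): cools by 10 × 2.2 = 22°C, giving -26.8°C.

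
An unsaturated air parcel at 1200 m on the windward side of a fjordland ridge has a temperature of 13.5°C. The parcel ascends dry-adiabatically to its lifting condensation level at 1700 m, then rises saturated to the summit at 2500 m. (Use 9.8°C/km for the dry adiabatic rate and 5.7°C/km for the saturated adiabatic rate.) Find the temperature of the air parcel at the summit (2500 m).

1200 → 1700 m (dry, 9.8°C/km): ΔT = -9.8 × 0.5 = -4.9°C → T = 8.6°C
1700 → 2500 m (saturated, 5.7°C/km): ΔT = -5.7 × 0.8 = -4.56°C → T = 4.04°C

4.04°C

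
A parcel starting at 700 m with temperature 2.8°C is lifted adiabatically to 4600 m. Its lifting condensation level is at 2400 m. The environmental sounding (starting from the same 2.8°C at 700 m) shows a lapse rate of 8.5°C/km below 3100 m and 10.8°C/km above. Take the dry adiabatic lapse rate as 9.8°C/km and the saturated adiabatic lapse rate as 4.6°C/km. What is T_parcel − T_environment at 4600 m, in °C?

Parcel:
  From 700 m to 2400 m (dry): cools by 9.8 × 1.7 = 16.66°C, giving -13.86°C.
  From 2400 m to 4600 m (saturated): cools by 4.6 × 2.2 = 10.12°C, giving -23.98°C.
Environment:
  From 700 m to 3100 m (environment, lower layer): cools by 8.5 × 2.4 = 20.4°C, giving -17.6°C.
  From 3100 m to 4600 m (environment, upper layer): cools by 10.8 × 1.5 = 16.2°C, giving -33.8°C.
T_parcel − T_env = -23.98 − (-33.8) = +9.82°C

+9.82°C (parcel warmer than environment)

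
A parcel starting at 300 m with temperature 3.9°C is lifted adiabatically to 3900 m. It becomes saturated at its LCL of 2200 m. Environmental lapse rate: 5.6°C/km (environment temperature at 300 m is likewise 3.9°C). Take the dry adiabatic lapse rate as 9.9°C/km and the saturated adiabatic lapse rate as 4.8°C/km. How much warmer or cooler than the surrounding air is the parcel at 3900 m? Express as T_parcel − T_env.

-6.81°C (parcel cooler than environment)

Parcel:
  Dry to 2200 m: -9.9 × 1.9 km = -18.81°C, so T = -14.91°C.
  Saturated to 3900 m: -4.8 × 1.7 km = -8.16°C, so T = -23.07°C.
Environment:
  Environment to 3900 m: -5.6 × 3.6 km = -20.16°C, so T = -16.26°C.
T_parcel − T_env = -23.07 − (-16.26) = -6.81°C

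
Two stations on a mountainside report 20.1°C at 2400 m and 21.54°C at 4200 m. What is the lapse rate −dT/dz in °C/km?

-0.8°C/km

Γ = −ΔT/Δz = (20.1 − 21.54) / (4200 − 2400) m
  = -1.44°C / 1.8 km = -0.8°C/km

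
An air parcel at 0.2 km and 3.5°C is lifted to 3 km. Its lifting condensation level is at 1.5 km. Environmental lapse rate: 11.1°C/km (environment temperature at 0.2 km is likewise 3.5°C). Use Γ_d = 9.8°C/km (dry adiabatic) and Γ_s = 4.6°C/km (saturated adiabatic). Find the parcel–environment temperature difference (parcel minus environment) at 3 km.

+11.44°C (parcel warmer than environment)

Parcel:
  200–1500 m, dry: Δz = 1.3 km ⇒ ΔT = -12.74°C; T = -9.24°C
  1500–3000 m, saturated: Δz = 1.5 km ⇒ ΔT = -6.9°C; T = -16.14°C
Environment:
  200–3000 m, environment: Δz = 2.8 km ⇒ ΔT = -31.08°C; T = -27.58°C
T_parcel − T_env = -16.14 − (-27.58) = +11.44°C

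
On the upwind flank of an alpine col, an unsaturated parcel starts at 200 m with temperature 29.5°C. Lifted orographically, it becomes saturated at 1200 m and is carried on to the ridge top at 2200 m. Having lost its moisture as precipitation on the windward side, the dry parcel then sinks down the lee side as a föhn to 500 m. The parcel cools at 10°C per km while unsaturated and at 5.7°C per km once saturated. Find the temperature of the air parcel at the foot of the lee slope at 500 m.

30.8°C

From 200 m to 1200 m (dry): cools by 10 × 1 = 10°C, giving 19.5°C.
From 1200 m to 2200 m (saturated): cools by 5.7 × 1 = 5.7°C, giving 13.8°C.
From 2200 m to 500 m (dry descent): warms by 10 × 1.7 = 17°C, giving 30.8°C.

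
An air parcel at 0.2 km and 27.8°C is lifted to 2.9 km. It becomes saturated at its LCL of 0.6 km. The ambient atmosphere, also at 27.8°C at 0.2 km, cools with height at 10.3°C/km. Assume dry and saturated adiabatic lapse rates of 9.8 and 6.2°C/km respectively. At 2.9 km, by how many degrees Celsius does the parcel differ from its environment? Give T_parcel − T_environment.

+9.63°C (parcel warmer than environment)

Parcel:
  200 → 600 m (dry, 9.8°C/km): ΔT = -9.8 × 0.4 = -3.92°C → T = 23.88°C
  600 → 2900 m (saturated, 6.2°C/km): ΔT = -6.2 × 2.3 = -14.26°C → T = 9.62°C
Environment:
  200 → 2900 m (environment, 10.3°C/km): ΔT = -10.3 × 2.7 = -27.81°C → T = -0.01°C
T_parcel − T_env = 9.62 − (-0.01) = +9.63°C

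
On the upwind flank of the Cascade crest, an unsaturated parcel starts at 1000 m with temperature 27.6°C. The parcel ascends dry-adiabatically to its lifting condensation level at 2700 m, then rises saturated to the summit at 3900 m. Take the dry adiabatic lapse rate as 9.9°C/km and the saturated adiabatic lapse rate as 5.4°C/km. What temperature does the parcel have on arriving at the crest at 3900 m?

1000 → 2700 m (dry, 9.9°C/km): ΔT = -9.9 × 1.7 = -16.83°C → T = 10.77°C
2700 → 3900 m (saturated, 5.4°C/km): ΔT = -5.4 × 1.2 = -6.48°C → T = 4.29°C

4.29°C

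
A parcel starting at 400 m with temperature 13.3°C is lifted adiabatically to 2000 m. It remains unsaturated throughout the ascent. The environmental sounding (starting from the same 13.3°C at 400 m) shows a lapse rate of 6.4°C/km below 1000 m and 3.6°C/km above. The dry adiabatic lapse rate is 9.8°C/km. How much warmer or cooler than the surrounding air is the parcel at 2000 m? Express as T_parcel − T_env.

-8.24°C (parcel cooler than environment)

Parcel:
  From 400 m to 2000 m (dry): cools by 9.8 × 1.6 = 15.68°C, giving -2.38°C.
Environment:
  From 400 m to 1000 m (environment, lower layer): cools by 6.4 × 0.6 = 3.84°C, giving 9.46°C.
  From 1000 m to 2000 m (environment, upper layer): cools by 3.6 × 1 = 3.6°C, giving 5.86°C.
T_parcel − T_env = -2.38 − 5.86 = -8.24°C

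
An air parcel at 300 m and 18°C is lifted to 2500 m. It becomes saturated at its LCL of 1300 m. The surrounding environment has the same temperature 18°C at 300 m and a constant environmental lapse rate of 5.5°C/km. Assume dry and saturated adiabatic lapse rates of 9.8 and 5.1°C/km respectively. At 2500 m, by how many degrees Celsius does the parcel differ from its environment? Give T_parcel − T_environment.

Parcel:
  Dry to 1300 m: -9.8 × 1 km = -9.8°C, so T = 8.2°C.
  Saturated to 2500 m: -5.1 × 1.2 km = -6.12°C, so T = 2.08°C.
Environment:
  Environment to 2500 m: -5.5 × 2.2 km = -12.1°C, so T = 5.9°C.
T_parcel − T_env = 2.08 − 5.9 = -3.82°C

-3.82°C (parcel cooler than environment)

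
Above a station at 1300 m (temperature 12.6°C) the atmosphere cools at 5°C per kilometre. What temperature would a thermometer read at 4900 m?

-5.4°C

1300 → 4900 m (environmental, 5°C/km): ΔT = -5 × 3.6 = -18°C → T = -5.4°C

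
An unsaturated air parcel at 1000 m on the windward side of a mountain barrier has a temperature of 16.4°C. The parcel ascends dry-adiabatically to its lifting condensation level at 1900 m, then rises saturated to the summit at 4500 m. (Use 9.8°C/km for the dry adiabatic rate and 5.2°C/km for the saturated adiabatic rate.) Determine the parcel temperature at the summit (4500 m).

1000–1900 m, dry: Δz = 0.9 km ⇒ ΔT = -8.82°C; T = 7.58°C
1900–4500 m, saturated: Δz = 2.6 km ⇒ ΔT = -13.52°C; T = -5.94°C

-5.94°C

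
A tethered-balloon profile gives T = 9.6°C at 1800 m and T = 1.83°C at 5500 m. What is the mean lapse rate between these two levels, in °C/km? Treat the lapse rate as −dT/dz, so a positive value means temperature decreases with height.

Γ = −ΔT/Δz = (9.6 − 1.83) / (5500 − 1800) m
  = 7.77°C / 3.7 km = 2.1°C/km

2.1°C/km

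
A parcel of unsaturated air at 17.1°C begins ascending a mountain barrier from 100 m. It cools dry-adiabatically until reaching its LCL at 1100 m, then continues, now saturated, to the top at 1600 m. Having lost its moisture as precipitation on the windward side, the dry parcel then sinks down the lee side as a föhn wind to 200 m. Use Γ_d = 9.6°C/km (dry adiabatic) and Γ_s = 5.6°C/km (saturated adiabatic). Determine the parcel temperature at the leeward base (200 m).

Dry to 1100 m: -9.6 × 1 km = -9.6°C, so T = 7.5°C.
Saturated to 1600 m: -5.6 × 0.5 km = -2.8°C, so T = 4.7°C.
Dry descent to 200 m: +9.6 × 1.4 km = +13.44°C, so T = 18.14°C.

18.14°C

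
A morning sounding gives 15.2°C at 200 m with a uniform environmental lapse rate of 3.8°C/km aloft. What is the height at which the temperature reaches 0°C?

Height above start = (15.2 − 0) / 3.8 = 4 km
Altitude = 200 m + 4000 m = 4200 m

4200 m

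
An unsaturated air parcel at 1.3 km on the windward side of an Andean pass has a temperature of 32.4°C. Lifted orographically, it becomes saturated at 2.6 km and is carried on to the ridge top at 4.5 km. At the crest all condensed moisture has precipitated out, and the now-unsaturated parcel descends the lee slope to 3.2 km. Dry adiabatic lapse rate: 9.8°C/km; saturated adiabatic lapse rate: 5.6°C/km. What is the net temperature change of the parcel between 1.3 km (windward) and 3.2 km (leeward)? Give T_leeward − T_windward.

-10.64°C

1300 → 2600 m (dry, 9.8°C/km): ΔT = -9.8 × 1.3 = -12.74°C → T = 19.66°C
2600 → 4500 m (saturated, 5.6°C/km): ΔT = -5.6 × 1.9 = -10.64°C → T = 9.02°C
4500 → 3200 m (dry descent, 9.8°C/km): ΔT = +9.8 × 1.3 = +12.74°C → T = 21.76°C
Net change vs windward start: 21.76 − 32.4 = -10.64°C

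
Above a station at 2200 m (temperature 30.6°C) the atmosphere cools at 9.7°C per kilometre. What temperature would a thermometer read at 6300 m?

-9.17°C

2200 → 6300 m (environmental, 9.7°C/km): ΔT = -9.7 × 4.1 = -39.77°C → T = -9.17°C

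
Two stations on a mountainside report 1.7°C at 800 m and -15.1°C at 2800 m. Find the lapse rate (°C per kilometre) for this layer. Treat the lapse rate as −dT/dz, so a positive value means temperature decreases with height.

Γ = −ΔT/Δz = (1.7 − (-15.1)) / (2800 − 800) m
  = 16.8°C / 2 km = 8.4°C/km

8.4°C/km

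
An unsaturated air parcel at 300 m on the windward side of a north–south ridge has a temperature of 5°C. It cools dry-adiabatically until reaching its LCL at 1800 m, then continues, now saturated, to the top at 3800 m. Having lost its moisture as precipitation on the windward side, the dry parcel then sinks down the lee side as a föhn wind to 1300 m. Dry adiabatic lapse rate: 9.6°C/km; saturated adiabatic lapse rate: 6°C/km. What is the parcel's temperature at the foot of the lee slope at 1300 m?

From 300 m to 1800 m (dry): cools by 9.6 × 1.5 = 14.4°C, giving -9.4°C.
From 1800 m to 3800 m (saturated): cools by 6 × 2 = 12°C, giving -21.4°C.
From 3800 m to 1300 m (dry descent): warms by 9.6 × 2.5 = 24°C, giving 2.6°C.

2.6°C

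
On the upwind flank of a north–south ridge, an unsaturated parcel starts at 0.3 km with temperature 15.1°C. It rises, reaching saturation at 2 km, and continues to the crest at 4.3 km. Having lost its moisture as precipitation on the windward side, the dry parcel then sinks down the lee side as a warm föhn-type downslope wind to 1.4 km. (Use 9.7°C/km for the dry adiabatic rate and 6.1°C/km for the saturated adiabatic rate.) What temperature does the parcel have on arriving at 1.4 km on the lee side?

12.71°C

From 300 m to 2000 m (dry): cools by 9.7 × 1.7 = 16.49°C, giving -1.39°C.
From 2000 m to 4300 m (saturated): cools by 6.1 × 2.3 = 14.03°C, giving -15.42°C.
From 4300 m to 1400 m (dry descent): warms by 9.7 × 2.9 = 28.13°C, giving 12.71°C.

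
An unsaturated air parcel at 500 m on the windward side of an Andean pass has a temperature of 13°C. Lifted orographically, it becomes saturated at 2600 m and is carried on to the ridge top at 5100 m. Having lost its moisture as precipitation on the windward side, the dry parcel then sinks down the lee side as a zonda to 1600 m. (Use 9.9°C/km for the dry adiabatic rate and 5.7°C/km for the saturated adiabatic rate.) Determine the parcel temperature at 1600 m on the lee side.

12.61°C

500 → 2600 m (dry, 9.9°C/km): ΔT = -9.9 × 2.1 = -20.79°C → T = -7.79°C
2600 → 5100 m (saturated, 5.7°C/km): ΔT = -5.7 × 2.5 = -14.25°C → T = -22.04°C
5100 → 1600 m (dry descent, 9.9°C/km): ΔT = +9.9 × 3.5 = +34.65°C → T = 12.61°C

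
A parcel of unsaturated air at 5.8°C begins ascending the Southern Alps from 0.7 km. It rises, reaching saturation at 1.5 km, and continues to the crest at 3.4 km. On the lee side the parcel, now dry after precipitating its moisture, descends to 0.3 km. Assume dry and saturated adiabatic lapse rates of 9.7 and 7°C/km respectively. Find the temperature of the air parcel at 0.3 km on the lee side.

Dry to 1500 m: -9.7 × 0.8 km = -7.76°C, so T = -1.96°C.
Saturated to 3400 m: -7 × 1.9 km = -13.3°C, so T = -15.26°C.
Dry descent to 300 m: +9.7 × 3.1 km = +30.07°C, so T = 14.81°C.

14.81°C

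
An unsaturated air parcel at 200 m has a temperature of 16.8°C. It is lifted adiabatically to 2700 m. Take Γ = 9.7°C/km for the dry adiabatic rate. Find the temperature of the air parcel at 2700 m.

-7.45°C

200–2700 m, dry adiabatic: Δz = 2.5 km ⇒ ΔT = -24.25°C; T = -7.45°C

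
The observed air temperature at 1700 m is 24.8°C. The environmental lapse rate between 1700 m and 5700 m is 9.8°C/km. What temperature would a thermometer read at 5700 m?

1700 → 5700 m (environmental, 9.8°C/km): ΔT = -9.8 × 4 = -39.2°C → T = -14.4°C

-14.4°C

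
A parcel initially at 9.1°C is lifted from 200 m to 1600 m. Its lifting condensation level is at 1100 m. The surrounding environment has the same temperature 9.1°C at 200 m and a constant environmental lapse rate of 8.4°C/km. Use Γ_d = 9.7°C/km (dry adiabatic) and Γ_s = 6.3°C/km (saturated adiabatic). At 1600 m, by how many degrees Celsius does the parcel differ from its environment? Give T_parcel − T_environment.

Parcel:
  Dry to 1100 m: -9.7 × 0.9 km = -8.73°C, so T = 0.37°C.
  Saturated to 1600 m: -6.3 × 0.5 km = -3.15°C, so T = -2.78°C.
Environment:
  Environment to 1600 m: -8.4 × 1.4 km = -11.76°C, so T = -2.66°C.
T_parcel − T_env = -2.78 − (-2.66) = -0.12°C

-0.12°C (parcel cooler than environment)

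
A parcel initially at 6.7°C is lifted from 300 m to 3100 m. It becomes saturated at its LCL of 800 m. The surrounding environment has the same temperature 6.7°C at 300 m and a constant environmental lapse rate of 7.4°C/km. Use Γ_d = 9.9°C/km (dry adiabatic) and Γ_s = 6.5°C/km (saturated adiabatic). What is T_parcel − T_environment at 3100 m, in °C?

Parcel:
  Dry to 800 m: -9.9 × 0.5 km = -4.95°C, so T = 1.75°C.
  Saturated to 3100 m: -6.5 × 2.3 km = -14.95°C, so T = -13.2°C.
Environment:
  Environment to 3100 m: -7.4 × 2.8 km = -20.72°C, so T = -14.02°C.
T_parcel − T_env = -13.2 − (-14.02) = +0.82°C

+0.82°C (parcel warmer than environment)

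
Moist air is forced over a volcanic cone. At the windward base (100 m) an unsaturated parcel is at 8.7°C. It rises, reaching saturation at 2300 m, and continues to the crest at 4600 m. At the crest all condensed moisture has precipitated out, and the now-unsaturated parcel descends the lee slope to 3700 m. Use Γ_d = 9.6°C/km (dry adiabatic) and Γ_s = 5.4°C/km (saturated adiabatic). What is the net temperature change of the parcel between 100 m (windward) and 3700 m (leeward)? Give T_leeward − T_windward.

100 → 2300 m (dry, 9.6°C/km): ΔT = -9.6 × 2.2 = -21.12°C → T = -12.42°C
2300 → 4600 m (saturated, 5.4°C/km): ΔT = -5.4 × 2.3 = -12.42°C → T = -24.84°C
4600 → 3700 m (dry descent, 9.6°C/km): ΔT = +9.6 × 0.9 = +8.64°C → T = -16.2°C
Net change vs windward start: -16.2 − 8.7 = -24.9°C

-24.9°C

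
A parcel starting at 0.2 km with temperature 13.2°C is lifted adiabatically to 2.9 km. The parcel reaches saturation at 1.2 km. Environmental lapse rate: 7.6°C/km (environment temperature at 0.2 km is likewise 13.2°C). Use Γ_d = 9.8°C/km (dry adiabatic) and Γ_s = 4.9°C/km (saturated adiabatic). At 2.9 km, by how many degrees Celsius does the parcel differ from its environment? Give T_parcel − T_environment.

Parcel:
  200 → 1200 m (dry, 9.8°C/km): ΔT = -9.8 × 1 = -9.8°C → T = 3.4°C
  1200 → 2900 m (saturated, 4.9°C/km): ΔT = -4.9 × 1.7 = -8.33°C → T = -4.93°C
Environment:
  200 → 2900 m (environment, 7.6°C/km): ΔT = -7.6 × 2.7 = -20.52°C → T = -7.32°C
T_parcel − T_env = -4.93 − (-7.32) = +2.39°C

+2.39°C (parcel warmer than environment)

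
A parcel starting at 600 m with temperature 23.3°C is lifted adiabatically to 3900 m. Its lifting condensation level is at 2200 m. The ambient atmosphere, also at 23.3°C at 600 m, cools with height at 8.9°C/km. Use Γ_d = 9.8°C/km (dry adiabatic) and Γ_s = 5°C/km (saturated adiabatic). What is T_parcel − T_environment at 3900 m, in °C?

Parcel:
  600 → 2200 m (dry, 9.8°C/km): ΔT = -9.8 × 1.6 = -15.68°C → T = 7.62°C
  2200 → 3900 m (saturated, 5°C/km): ΔT = -5 × 1.7 = -8.5°C → T = -0.88°C
Environment:
  600 → 3900 m (environment, 8.9°C/km): ΔT = -8.9 × 3.3 = -29.37°C → T = -6.07°C
T_parcel − T_env = -0.88 − (-6.07) = +5.19°C

+5.19°C (parcel warmer than environment)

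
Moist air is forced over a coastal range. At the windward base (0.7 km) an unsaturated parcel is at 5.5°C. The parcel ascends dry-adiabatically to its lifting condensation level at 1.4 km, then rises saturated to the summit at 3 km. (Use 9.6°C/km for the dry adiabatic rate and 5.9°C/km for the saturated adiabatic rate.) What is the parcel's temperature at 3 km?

-10.66°C

Dry to 1400 m: -9.6 × 0.7 km = -6.72°C, so T = -1.22°C.
Saturated to 3000 m: -5.9 × 1.6 km = -9.44°C, so T = -10.66°C.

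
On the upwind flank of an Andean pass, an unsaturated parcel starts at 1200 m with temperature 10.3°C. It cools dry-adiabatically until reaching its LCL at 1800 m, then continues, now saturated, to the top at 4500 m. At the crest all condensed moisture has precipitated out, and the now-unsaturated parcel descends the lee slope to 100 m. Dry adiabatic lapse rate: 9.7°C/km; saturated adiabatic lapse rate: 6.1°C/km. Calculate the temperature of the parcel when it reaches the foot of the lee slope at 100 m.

Dry to 1800 m: -9.7 × 0.6 km = -5.82°C, so T = 4.48°C.
Saturated to 4500 m: -6.1 × 2.7 km = -16.47°C, so T = -11.99°C.
Dry descent to 100 m: +9.7 × 4.4 km = +42.68°C, so T = 30.69°C.

30.69°C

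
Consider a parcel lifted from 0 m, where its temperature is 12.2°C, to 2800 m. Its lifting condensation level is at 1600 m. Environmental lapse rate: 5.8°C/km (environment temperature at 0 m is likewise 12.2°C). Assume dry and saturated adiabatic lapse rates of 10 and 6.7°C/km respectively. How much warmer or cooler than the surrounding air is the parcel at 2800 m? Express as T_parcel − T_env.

-7.8°C (parcel cooler than environment)

Parcel:
  0 → 1600 m (dry, 10°C/km): ΔT = -10 × 1.6 = -16°C → T = -3.8°C
  1600 → 2800 m (saturated, 6.7°C/km): ΔT = -6.7 × 1.2 = -8.04°C → T = -11.84°C
Environment:
  0 → 2800 m (environment, 5.8°C/km): ΔT = -5.8 × 2.8 = -16.24°C → T = -4.04°C
T_parcel − T_env = -11.84 − (-4.04) = -7.8°C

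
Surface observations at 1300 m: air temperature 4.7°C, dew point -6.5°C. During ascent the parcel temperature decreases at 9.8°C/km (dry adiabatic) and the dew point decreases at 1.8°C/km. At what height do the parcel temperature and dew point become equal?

2700 m

T and T_d converge at 9.8 − 1.8 = 8°C per km
Height above start = (4.7 − (-6.5)) / 8 = 1.4 km
LCL altitude = 1300 m + 1400 m = 2700 m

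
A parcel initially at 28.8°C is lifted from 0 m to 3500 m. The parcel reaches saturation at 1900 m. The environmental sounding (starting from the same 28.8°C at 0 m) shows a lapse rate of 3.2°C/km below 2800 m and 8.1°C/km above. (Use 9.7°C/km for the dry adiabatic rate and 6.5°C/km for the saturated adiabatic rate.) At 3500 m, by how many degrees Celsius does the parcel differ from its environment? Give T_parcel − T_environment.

Parcel:
  Dry to 1900 m: -9.7 × 1.9 km = -18.43°C, so T = 10.37°C.
  Saturated to 3500 m: -6.5 × 1.6 km = -10.4°C, so T = -0.03°C.
Environment:
  Environment, lower layer to 2800 m: -3.2 × 2.8 km = -8.96°C, so T = 19.84°C.
  Environment, upper layer to 3500 m: -8.1 × 0.7 km = -5.67°C, so T = 14.17°C.
T_parcel − T_env = -0.03 − 14.17 = -14.2°C

-14.2°C (parcel cooler than environment)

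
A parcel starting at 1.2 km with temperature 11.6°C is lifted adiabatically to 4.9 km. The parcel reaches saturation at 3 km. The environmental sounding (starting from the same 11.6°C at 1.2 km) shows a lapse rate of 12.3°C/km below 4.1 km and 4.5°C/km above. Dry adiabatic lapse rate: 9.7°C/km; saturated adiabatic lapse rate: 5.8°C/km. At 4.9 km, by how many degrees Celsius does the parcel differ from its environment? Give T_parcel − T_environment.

+10.79°C (parcel warmer than environment)

Parcel:
  Dry to 3000 m: -9.7 × 1.8 km = -17.46°C, so T = -5.86°C.
  Saturated to 4900 m: -5.8 × 1.9 km = -11.02°C, so T = -16.88°C.
Environment:
  Environment, lower layer to 4100 m: -12.3 × 2.9 km = -35.67°C, so T = -24.07°C.
  Environment, upper layer to 4900 m: -4.5 × 0.8 km = -3.6°C, so T = -27.67°C.
T_parcel − T_env = -16.88 − (-27.67) = +10.79°C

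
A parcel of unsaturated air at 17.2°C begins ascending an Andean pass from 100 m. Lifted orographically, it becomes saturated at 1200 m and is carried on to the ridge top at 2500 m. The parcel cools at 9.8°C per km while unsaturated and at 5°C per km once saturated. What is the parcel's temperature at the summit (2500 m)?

-0.08°C

100–1200 m, dry: Δz = 1.1 km ⇒ ΔT = -10.78°C; T = 6.42°C
1200–2500 m, saturated: Δz = 1.3 km ⇒ ΔT = -6.5°C; T = -0.08°C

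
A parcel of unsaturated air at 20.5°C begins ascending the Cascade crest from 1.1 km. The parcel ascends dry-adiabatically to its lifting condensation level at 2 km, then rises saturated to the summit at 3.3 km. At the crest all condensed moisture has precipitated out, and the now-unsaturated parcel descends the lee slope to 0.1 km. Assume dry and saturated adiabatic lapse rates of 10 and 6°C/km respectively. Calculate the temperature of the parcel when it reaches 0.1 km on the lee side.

Dry to 2000 m: -10 × 0.9 km = -9°C, so T = 11.5°C.
Saturated to 3300 m: -6 × 1.3 km = -7.8°C, so T = 3.7°C.
Dry descent to 100 m: +10 × 3.2 km = +32°C, so T = 35.7°C.

35.7°C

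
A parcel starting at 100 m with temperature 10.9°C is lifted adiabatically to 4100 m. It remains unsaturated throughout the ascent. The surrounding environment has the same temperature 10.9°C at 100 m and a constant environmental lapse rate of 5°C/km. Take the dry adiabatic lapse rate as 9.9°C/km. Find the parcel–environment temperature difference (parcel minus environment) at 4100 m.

Parcel:
  100–4100 m, dry: Δz = 4 km ⇒ ΔT = -39.6°C; T = -28.7°C
Environment:
  100–4100 m, environment: Δz = 4 km ⇒ ΔT = -20°C; T = -9.1°C
T_parcel − T_env = -28.7 − (-9.1) = -19.6°C

-19.6°C (parcel cooler than environment)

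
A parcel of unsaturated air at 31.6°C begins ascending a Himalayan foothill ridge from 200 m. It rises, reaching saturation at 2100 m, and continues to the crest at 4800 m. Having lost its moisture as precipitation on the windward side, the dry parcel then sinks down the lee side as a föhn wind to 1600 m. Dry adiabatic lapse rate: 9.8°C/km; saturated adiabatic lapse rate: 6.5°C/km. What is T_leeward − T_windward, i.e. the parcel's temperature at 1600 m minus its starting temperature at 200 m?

-4.81°C

From 200 m to 2100 m (dry): cools by 9.8 × 1.9 = 18.62°C, giving 12.98°C.
From 2100 m to 4800 m (saturated): cools by 6.5 × 2.7 = 17.55°C, giving -4.57°C.
From 4800 m to 1600 m (dry descent): warms by 9.8 × 3.2 = 31.36°C, giving 26.79°C.
Net change vs windward start: 26.79 − 31.6 = -4.81°C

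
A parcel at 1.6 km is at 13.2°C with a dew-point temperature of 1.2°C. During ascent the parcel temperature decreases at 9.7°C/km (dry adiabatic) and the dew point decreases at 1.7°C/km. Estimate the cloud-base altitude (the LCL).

3.1 km

T and T_d converge at 9.7 − 1.7 = 8°C per km
Height above start = (13.2 − 1.2) / 8 = 1.5 km
LCL altitude = 1600 m + 1500 m = 3100 m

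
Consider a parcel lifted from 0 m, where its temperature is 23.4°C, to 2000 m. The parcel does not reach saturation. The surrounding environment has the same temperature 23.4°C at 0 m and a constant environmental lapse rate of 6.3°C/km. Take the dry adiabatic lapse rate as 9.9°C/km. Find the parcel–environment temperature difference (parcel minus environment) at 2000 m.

Parcel:
  0 → 2000 m (dry, 9.9°C/km): ΔT = -9.9 × 2 = -19.8°C → T = 3.6°C
Environment:
  0 → 2000 m (environment, 6.3°C/km): ΔT = -6.3 × 2 = -12.6°C → T = 10.8°C
T_parcel − T_env = 3.6 − 10.8 = -7.2°C

-7.2°C (parcel cooler than environment)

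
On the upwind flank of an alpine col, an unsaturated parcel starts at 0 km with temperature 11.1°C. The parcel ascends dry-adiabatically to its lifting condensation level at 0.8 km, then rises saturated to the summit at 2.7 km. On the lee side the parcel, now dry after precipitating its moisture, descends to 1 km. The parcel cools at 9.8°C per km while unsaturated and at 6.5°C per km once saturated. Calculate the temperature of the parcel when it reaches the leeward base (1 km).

7.57°C

From 0 m to 800 m (dry): cools by 9.8 × 0.8 = 7.84°C, giving 3.26°C.
From 800 m to 2700 m (saturated): cools by 6.5 × 1.9 = 12.35°C, giving -9.09°C.
From 2700 m to 1000 m (dry descent): warms by 9.8 × 1.7 = 16.66°C, giving 7.57°C.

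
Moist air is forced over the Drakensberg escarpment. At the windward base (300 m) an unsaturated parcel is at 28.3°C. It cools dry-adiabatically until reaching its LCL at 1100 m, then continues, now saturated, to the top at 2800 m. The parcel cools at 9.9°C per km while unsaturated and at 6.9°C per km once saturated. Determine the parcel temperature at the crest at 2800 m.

8.65°C

300–1100 m, dry: Δz = 0.8 km ⇒ ΔT = -7.92°C; T = 20.38°C
1100–2800 m, saturated: Δz = 1.7 km ⇒ ΔT = -11.73°C; T = 8.65°C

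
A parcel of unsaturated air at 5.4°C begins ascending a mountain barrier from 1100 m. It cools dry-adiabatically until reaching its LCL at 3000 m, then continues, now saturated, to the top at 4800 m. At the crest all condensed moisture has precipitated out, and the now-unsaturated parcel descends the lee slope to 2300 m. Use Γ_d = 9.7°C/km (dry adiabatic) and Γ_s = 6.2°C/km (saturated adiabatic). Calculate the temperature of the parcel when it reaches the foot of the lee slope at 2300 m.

0.06°C

1100–3000 m, dry: Δz = 1.9 km ⇒ ΔT = -18.43°C; T = -13.03°C
3000–4800 m, saturated: Δz = 1.8 km ⇒ ΔT = -11.16°C; T = -24.19°C
4800–2300 m, dry descent: Δz = 2.5 km ⇒ ΔT = +24.25°C; T = 0.06°C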